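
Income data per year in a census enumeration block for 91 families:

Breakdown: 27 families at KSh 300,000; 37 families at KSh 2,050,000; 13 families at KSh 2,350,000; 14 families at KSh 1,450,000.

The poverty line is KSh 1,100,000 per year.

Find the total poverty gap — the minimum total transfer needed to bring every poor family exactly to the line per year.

KSh 21,600,000

Below z: 27×KSh 300,000 (q = 27 of N = 91).
Individual gaps: 27×(1100000−300000) = 21600000.
Aggregate gap = KSh 21,600,000.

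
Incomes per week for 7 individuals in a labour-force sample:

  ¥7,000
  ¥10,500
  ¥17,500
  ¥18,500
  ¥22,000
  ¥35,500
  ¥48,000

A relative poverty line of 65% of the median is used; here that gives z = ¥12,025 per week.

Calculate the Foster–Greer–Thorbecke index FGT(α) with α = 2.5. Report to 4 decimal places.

Below z: ¥7,000, ¥10,500 (q = 2 of N = 7).
Shortfall ratios: (12025−7000)/12025 = 0.4179; (12025−10500)/12025 = 0.1268.
Raised to α = 2.5: 0.11288; 0.00573.
Sum = 0.118610; FGT(2.5) = 0.118610 / 7 = 0.0169.

0.0169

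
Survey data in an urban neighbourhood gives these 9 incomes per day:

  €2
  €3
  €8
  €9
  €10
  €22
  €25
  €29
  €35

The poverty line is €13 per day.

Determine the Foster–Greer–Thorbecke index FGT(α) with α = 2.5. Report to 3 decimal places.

0.150

Below z: €2, €3, €8, €9, €10 (q = 5 of N = 9).
Relative gaps: (13−2)/13 = 0.8462; (13−3)/13 = 0.7692; (13−8)/13 = 0.3846; (13−9)/13 = 0.3077; (13−10)/13 = 0.2308.
Raised to α = 2.5: 0.65860; 0.51897; 0.09174; 0.05252; 0.02558.
Sum = 1.347412; FGT(2.5) = 1.347412 / 9 = 0.150.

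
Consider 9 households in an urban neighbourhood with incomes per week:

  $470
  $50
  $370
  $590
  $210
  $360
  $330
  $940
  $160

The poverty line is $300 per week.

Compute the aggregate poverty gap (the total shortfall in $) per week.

$480

Below the line: $50, $160, $210 (q = 3 of N = 9).
Individual gaps: 300−50 = 250; 300−160 = 140; 300−210 = 90.
Aggregate gap = $480.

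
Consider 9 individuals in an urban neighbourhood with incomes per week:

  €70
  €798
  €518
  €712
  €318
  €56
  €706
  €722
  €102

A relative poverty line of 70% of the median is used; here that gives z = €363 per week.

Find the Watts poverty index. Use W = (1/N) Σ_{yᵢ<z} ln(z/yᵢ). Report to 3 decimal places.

Below the line: €56, €70, €102, €318 (q = 4 of N = 9).
Log gaps: ln(363/56) = 1.8691; ln(363/70) = 1.6459; ln(363/102) = 1.2694; ln(363/318) = 0.1324.
W = 4.916740 / 9 = 0.546.

0.546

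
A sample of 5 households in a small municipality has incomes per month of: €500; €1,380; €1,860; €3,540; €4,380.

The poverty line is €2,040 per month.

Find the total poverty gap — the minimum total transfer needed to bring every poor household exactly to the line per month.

Poor units: €500, €1,380, €1,860 (q = 3 of N = 5).
Individual gaps: 2040−500 = 1540; 2040−1380 = 660; 2040−1860 = 180.
Aggregate gap = €2,380.

€2,380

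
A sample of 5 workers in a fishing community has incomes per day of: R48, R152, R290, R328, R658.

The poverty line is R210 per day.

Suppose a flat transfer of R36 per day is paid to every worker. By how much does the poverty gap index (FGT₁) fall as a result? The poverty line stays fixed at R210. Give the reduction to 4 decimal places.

0.0686

Before: below the line — R48, R152; poverty gap index (FGT₁) = 0.209524.
After the R36 transfer: below the line — R84, R188; poverty gap index (FGT₁) = 0.140952.
Reduction = 0.209524 − 0.140952 = 0.0686.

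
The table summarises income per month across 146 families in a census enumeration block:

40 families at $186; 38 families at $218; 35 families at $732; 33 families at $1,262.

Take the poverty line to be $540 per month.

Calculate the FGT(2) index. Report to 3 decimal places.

0.210

Below z: 40×$186, 38×$218 (q = 78 of N = 146).
Gap ratios (z−y)/z: (540−186)/540 = 0.6556 (×40); (540−218)/540 = 0.5963 (×38).
Squared: 0.4298 (×40); 0.3556 (×38).
Sum = 30.701756; P₂ = 30.701756 / 146 = 0.210.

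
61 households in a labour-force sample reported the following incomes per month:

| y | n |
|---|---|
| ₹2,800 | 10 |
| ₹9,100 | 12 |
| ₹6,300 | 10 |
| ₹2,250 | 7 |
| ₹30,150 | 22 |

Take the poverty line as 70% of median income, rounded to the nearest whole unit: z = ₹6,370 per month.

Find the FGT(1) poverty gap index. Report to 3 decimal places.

Below z: 7×₹2,250, 10×₹2,800, 10×₹6,300 (q = 27 of N = 61).
Relative gaps: (6370−2250)/6370 = 0.6468 (×7); (6370−2800)/6370 = 0.5604 (×10); (6370−6300)/6370 = 0.0110 (×10).
Sum of shortfalls = 10.241758; P₁ averages over all N: 10.241758 / 61 = 0.168.

0.168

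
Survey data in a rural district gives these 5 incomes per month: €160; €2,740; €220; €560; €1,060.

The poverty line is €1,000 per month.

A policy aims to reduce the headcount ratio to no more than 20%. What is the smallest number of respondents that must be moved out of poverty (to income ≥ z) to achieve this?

Currently q = 3 of N = 5 are below the line (H = 0.600).
A headcount ratio of at most 20% allows at most ⌊0.20 × 5⌋ = 1 poor respondents.
So at least 3 − 1 = 2 must be lifted.

2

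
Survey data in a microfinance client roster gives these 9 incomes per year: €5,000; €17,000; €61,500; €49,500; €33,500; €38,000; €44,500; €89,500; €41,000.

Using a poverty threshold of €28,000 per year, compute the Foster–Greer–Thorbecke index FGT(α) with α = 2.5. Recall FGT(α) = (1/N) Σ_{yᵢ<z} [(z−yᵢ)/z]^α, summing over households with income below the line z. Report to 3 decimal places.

0.079

Poor units: €5,000, €17,000 (q = 2 of N = 9).
Normalized shortfalls: (28000−5000)/28000 = 0.8214; (28000−17000)/28000 = 0.3929.
Raised to α = 2.5: 0.61154; 0.09674.
Sum = 0.708275; FGT(2.5) = 0.708275 / 9 = 0.079.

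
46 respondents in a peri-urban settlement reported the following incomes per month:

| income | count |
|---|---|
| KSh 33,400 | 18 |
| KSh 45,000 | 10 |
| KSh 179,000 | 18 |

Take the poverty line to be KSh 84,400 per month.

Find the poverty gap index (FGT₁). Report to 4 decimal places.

Below the line: 18×KSh 33,400, 10×KSh 45,000 (q = 28 of N = 46).
Relative gaps: (84400−33400)/84400 = 0.6043 (×18); (84400−45000)/84400 = 0.4668 (×10).
Sum of shortfalls = 15.545024; P₁ averages over all N: 15.545024 / 46 = 0.3379.

0.3379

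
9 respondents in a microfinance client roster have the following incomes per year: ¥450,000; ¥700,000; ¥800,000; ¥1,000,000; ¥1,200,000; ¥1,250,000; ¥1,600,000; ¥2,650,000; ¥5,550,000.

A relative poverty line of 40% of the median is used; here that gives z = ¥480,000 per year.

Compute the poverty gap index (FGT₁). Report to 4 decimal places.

Incomes under z: ¥450,000 (q = 1 of N = 9).
Relative gaps: (480000−450000)/480000 = 0.0625.
Sum of shortfalls = 0.062500; P₁ averages over all N: 0.062500 / 9 = 0.0069.

0.0069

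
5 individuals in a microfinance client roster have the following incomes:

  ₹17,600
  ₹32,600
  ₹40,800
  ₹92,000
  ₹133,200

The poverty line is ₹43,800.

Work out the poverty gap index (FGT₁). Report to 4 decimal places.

Incomes under z: ₹17,600, ₹32,600, ₹40,800 (q = 3 of N = 5).
Normalized shortfalls: (43800−17600)/43800 = 0.5982; (43800−32600)/43800 = 0.2557; (43800−40800)/43800 = 0.0685.
Σ = 0.922374. Dividing by the full population N = 5 gives P₁ = 0.1845.

0.1845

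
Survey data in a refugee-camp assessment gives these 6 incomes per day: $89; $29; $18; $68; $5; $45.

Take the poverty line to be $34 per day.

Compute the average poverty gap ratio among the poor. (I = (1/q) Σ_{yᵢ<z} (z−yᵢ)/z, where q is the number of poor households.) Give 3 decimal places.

0.490

Poor units: $5, $18, $29 (q = 3 of N = 6).
Shortfall ratios (z−y)/z: 0.8529, 0.4706, 0.1471; sum = 1.470588.
I averages over the q = 3 poor units only: 1.470588 / 3 = 0.490.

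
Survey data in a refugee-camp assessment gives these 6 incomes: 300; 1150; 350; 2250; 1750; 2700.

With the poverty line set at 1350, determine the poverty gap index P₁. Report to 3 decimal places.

0.278

Below the line: 300, 350, 1150 (q = 3 of N = 6).
Gap ratios (z−y)/z: (1350−300)/1350 = 0.7778; (1350−350)/1350 = 0.7407; (1350−1150)/1350 = 0.1481.
Sum of shortfalls = 1.666667; P₁ averages over all N: 1.666667 / 6 = 0.278.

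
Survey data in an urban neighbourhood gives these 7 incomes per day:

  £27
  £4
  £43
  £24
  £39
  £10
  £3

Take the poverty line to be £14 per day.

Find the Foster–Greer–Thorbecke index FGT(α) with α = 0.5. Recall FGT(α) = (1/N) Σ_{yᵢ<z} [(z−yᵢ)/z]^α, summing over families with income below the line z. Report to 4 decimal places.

0.3237

Below the line: £3, £4, £10 (q = 3 of N = 7).
Shortfall ratios: (14−3)/14 = 0.7857; (14−4)/14 = 0.7143; (14−10)/14 = 0.2857.
Raised to α = 0.5: 0.88641; 0.84515; 0.53452.
Sum = 2.266082; FGT(0.5) = 2.266082 / 7 = 0.3237.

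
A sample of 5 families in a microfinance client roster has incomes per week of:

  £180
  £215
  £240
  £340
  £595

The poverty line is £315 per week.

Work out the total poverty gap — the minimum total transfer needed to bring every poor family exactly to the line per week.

£310

Below the line: £180, £215, £240 (q = 3 of N = 5).
Individual gaps: 315−180 = 135; 315−215 = 100; 315−240 = 75.
Aggregate gap = £310.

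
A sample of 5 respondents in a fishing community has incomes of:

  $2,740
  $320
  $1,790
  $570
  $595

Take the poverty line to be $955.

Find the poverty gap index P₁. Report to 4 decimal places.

0.2890

Poor units: $320, $570, $595 (q = 3 of N = 5).
Relative gaps: (955−320)/955 = 0.6649; (955−570)/955 = 0.4031; (955−595)/955 = 0.3770.
Σ = 1.445026. Dividing by the full population N = 5 gives P₁ = 0.2890.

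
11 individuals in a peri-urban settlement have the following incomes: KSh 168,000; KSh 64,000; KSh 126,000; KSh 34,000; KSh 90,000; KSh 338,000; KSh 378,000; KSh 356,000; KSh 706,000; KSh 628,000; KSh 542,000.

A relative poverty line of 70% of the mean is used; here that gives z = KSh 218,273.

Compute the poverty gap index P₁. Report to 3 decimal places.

Incomes under z: KSh 34,000, KSh 64,000, KSh 90,000, KSh 126,000, KSh 168,000 (q = 5 of N = 11).
Gap ratios (z−y)/z: (218273−34000)/218273 = 0.8442; (218273−64000)/218273 = 0.7068; (218273−90000)/218273 = 0.5877; (218273−126000)/218273 = 0.4227; (218273−168000)/218273 = 0.2303.
Σ = 2.791756. Dividing by the full population N = 11 gives P₁ = 0.254.

0.254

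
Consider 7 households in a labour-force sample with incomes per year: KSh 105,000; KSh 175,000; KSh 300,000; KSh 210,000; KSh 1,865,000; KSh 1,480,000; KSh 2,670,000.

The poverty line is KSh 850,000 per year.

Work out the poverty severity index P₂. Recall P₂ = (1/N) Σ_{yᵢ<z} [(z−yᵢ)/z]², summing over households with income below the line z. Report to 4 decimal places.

Below z: KSh 105,000, KSh 175,000, KSh 210,000, KSh 300,000 (q = 4 of N = 7).
Shortfall ratios: (850000−105000)/850000 = 0.8765; (850000−175000)/850000 = 0.7941; (850000−210000)/850000 = 0.7529; (850000−300000)/850000 = 0.6471.
Squared: 0.7682; 0.6306; 0.5669; 0.4187.
Sum = 2.384429; P₂ = 2.384429 / 7 = 0.3406.

0.3406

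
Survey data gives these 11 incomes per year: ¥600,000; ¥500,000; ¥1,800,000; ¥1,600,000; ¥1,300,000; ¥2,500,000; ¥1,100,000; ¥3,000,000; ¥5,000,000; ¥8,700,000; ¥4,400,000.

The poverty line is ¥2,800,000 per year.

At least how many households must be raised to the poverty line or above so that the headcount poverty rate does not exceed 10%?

Currently q = 7 of N = 11 are below the line (H = 0.636).
A headcount ratio of at most 10% allows at most ⌊0.10 × 11⌋ = 1 poor households.
So at least 7 − 1 = 6 must be lifted.

6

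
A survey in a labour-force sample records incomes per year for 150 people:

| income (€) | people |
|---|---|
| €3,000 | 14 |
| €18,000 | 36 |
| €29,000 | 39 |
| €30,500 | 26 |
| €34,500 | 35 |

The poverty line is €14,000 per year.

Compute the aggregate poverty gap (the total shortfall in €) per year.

€154,000

Poor units: 14×€3,000 (q = 14 of N = 150).
Individual gaps: 14×(14000−3000) = 154000.
Aggregate gap = €154,000.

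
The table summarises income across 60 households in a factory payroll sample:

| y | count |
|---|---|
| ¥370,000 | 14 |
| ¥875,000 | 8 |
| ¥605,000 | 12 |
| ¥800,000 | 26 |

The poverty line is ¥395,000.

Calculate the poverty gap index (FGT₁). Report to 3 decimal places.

0.015

Below the line: 14×¥370,000 (q = 14 of N = 60).
Normalized shortfalls: (395000−370000)/395000 = 0.0633 (×14).
Σ = 0.886076. Dividing by the full population N = 60 gives P₁ = 0.015.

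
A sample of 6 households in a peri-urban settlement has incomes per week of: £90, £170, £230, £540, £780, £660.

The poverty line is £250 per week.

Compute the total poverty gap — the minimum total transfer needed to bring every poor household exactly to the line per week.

£260

Below the line: £90, £170, £230 (q = 3 of N = 6).
Individual gaps: 250−90 = 160; 250−170 = 80; 250−230 = 20.
Aggregate gap = £260.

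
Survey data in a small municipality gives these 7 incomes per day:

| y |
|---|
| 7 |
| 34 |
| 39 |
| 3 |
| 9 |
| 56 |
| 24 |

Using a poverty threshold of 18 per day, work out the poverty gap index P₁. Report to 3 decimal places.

0.278

Below the line: 3, 7, 9 (q = 3 of N = 7).
Normalized shortfalls: (18−3)/18 = 0.8333; (18−7)/18 = 0.6111; (18−9)/18 = 0.5000.
Sum of shortfalls = 1.944444; P₁ averages over all N: 1.944444 / 7 = 0.278.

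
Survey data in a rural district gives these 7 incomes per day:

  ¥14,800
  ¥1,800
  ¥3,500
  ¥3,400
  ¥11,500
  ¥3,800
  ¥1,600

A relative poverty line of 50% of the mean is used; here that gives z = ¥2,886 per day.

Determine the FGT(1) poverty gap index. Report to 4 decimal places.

Below z: ¥1,600, ¥1,800 (q = 2 of N = 7).
Shortfall ratios: (2886−1600)/2886 = 0.4456; (2886−1800)/2886 = 0.3763.
Σ = 0.821899. Dividing by the full population N = 7 gives P₁ = 0.1174.

0.1174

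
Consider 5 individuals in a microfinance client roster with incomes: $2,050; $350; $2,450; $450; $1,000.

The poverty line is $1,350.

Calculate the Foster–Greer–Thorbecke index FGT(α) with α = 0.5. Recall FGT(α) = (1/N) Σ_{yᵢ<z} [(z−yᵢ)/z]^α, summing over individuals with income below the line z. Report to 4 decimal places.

Below the line: $350, $450, $1,000 (q = 3 of N = 5).
Shortfall ratios: (1350−350)/1350 = 0.7407; (1350−450)/1350 = 0.6667; (1350−1000)/1350 = 0.2593.
Raised to α = 0.5: 0.86066; 0.81650; 0.50918.
Sum = 2.186335; FGT(0.5) = 2.186335 / 5 = 0.4373.

0.4373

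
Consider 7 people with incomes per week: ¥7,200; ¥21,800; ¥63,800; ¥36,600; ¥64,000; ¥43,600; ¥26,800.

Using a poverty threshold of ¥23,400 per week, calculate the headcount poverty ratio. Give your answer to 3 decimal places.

2 of the 7 people have income below ¥23,400.
H = 2/7 = 0.286.

0.286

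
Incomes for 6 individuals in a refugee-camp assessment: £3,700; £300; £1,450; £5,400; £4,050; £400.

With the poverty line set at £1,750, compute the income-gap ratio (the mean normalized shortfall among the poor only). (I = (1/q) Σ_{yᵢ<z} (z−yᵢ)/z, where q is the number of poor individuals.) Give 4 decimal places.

Incomes under z: £300, £400, £1,450 (q = 3 of N = 6).
Shortfall ratios (z−y)/z: 0.8286, 0.7714, 0.1714; sum = 1.771429.
I averages over the q = 3 poor units only: 1.771429 / 3 = 0.5905.

0.5905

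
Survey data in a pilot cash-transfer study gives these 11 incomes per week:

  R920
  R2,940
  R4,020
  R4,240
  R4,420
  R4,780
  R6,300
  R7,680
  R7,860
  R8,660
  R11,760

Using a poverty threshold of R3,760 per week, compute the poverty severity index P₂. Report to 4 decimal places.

0.0562

Poor units: R920, R2,940 (q = 2 of N = 11).
Relative gaps: (3760−920)/3760 = 0.7553; (3760−2940)/3760 = 0.2181.
Squared: 0.5705; 0.0476.
Sum = 0.618068; P₂ = 0.618068 / 11 = 0.0562.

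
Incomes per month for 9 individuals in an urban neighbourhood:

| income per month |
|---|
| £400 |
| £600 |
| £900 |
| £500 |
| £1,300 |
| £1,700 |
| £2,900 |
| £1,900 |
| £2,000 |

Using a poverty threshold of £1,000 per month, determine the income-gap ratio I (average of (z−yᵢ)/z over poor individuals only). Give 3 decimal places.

Poor units: £400, £500, £600, £900 (q = 4 of N = 9).
Shortfall ratios (z−y)/z: 0.6000, 0.5000, 0.4000, 0.1000; sum = 1.600000.
I averages over the q = 4 poor units only: 1.600000 / 4 = 0.400.

0.400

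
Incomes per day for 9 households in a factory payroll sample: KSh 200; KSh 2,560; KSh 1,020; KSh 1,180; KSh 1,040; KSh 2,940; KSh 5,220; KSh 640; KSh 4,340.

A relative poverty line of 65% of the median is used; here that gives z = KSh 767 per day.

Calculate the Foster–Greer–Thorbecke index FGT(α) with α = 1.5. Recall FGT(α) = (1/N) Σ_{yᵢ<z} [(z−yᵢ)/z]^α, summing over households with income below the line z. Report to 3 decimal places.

Below the line: KSh 200, KSh 640 (q = 2 of N = 9).
Shortfall ratios: (767−200)/767 = 0.7392; (767−640)/767 = 0.1656.
Raised to α = 1.5: 0.63560; 0.06738.
Sum = 0.702974; FGT(1.5) = 0.702974 / 9 = 0.078.

0.078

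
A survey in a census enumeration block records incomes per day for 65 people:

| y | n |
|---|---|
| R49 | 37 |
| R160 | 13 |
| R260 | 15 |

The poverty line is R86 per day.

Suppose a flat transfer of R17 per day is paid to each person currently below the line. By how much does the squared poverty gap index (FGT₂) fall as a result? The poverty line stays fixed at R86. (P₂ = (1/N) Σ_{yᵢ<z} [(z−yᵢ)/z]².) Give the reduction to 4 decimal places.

Before: below the line — 37×R49; squared poverty gap index (FGT₂) = 0.105365.
After the R17 transfer: below the line — 37×R66; squared poverty gap index (FGT₂) = 0.030786.
Reduction = 0.105365 − 0.030786 = 0.0746.

0.0746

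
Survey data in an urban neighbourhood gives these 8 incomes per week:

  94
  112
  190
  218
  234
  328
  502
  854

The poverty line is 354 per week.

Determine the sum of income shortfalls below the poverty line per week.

Poor units: 94, 112, 190, 218, 234, 328 (q = 6 of N = 8).
Individual gaps: 354−94 = 260; 354−112 = 242; 354−190 = 164; 354−218 = 136; 354−234 = 120; 354−328 = 26.
Aggregate gap = 948.

948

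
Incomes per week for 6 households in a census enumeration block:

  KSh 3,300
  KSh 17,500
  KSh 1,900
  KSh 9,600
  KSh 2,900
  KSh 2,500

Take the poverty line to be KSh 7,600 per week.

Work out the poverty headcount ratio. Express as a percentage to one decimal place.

66.7%

4 of the 6 households have income below KSh 7,600.
H = 4/6 = 66.7%.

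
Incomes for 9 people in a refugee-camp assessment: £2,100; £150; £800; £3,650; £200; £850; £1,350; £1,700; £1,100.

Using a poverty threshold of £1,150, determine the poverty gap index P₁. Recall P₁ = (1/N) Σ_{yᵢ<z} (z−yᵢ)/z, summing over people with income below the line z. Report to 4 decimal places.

0.2560

Below z: £150, £200, £800, £850, £1,100 (q = 5 of N = 9).
Gap ratios (z−y)/z: (1150−150)/1150 = 0.8696; (1150−200)/1150 = 0.8261; (1150−800)/1150 = 0.3043; (1150−850)/1150 = 0.2609; (1150−1100)/1150 = 0.0435.
Σ = 2.304348. Dividing by the full population N = 9 gives P₁ = 0.2560.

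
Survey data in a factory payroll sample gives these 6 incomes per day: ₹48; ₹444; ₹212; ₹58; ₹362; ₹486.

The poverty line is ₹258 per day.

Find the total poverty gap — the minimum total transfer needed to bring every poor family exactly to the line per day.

Below the line: ₹48, ₹58, ₹212 (q = 3 of N = 6).
Individual gaps: 258−48 = 210; 258−58 = 200; 258−212 = 46.
Aggregate gap = ₹456.

₹456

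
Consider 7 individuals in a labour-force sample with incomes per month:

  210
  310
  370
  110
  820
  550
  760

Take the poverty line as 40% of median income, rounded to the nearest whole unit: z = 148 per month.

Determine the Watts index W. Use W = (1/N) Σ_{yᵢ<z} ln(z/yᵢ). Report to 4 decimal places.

0.0424

Below the line: 110 (q = 1 of N = 7).
Log gaps: ln(148/110) = 0.2967.
W = 0.296732 / 7 = 0.0424.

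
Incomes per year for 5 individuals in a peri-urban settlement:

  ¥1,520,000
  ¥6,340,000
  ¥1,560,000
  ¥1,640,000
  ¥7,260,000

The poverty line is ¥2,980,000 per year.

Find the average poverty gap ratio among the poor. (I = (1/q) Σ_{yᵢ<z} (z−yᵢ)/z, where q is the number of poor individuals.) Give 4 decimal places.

0.4720

Below the line: ¥1,520,000, ¥1,560,000, ¥1,640,000 (q = 3 of N = 5).
Shortfall ratios (z−y)/z: 0.4899, 0.4765, 0.4497; sum = 1.416107.
The income-gap ratio divides by q (the poor only): 1.416107 / 3 = 0.4720.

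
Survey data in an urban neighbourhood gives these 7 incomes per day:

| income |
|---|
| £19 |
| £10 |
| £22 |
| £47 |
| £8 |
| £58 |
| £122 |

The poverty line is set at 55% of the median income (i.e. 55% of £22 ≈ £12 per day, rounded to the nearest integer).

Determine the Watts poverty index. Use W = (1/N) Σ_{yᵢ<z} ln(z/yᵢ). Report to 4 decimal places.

Incomes under z: £8, £10 (q = 2 of N = 7).
ln(z/y) terms: ln(12/8) = 0.4055; ln(12/10) = 0.1823.
W = 0.587787 / 7 = 0.0840.

0.0840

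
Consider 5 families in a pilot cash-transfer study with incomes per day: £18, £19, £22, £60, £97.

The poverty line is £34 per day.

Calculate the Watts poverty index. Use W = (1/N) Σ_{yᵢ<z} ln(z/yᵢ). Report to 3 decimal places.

Poor units: £18, £19, £22 (q = 3 of N = 5).
Log shortfalls: ln(34/18) = 0.6360; ln(34/19) = 0.5819; ln(34/22) = 0.4353.
W = 1.653228 / 5 = 0.331.

0.331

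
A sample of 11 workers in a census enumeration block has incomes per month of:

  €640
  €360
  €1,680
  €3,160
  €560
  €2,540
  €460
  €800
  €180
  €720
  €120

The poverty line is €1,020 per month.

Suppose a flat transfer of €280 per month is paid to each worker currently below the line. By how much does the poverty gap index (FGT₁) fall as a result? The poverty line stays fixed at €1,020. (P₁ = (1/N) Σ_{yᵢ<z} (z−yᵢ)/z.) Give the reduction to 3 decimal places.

0.194

Before: below the line — €120, €180, €360, €460, €560, €640, €720, €800; poverty gap index (FGT₁) = 0.38503.
After the €280 transfer: below the line — €400, €460, €640, €740, €840, €920, €1,000; poverty gap index (FGT₁) = 0.19073.
Reduction = 0.38503 − 0.19073 = 0.194.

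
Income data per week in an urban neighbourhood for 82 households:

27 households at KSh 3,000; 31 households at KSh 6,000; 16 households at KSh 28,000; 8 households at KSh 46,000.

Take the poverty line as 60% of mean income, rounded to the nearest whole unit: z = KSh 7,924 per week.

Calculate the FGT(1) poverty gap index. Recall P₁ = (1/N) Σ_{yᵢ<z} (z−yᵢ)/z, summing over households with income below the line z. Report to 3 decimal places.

0.296

Below the line: 27×KSh 3,000, 31×KSh 6,000 (q = 58 of N = 82).
Normalized shortfalls: (7924−3000)/7924 = 0.6214 (×27); (7924−6000)/7924 = 0.2428 (×31).
Σ = 24.304897. Dividing by the full population N = 82 gives P₁ = 0.296.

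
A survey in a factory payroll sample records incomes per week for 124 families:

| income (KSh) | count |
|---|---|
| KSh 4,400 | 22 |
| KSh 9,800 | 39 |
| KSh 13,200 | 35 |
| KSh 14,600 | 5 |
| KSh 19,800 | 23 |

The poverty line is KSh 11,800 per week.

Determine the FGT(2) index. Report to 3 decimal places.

0.079

Below z: 22×KSh 4,400, 39×KSh 9,800 (q = 61 of N = 124).
Relative gaps: (11800−4400)/11800 = 0.6271 (×22); (11800−9800)/11800 = 0.1695 (×39).
Squared: 0.3933 (×22); 0.0287 (×39).
Sum = 9.772479; P₂ = 9.772479 / 124 = 0.079.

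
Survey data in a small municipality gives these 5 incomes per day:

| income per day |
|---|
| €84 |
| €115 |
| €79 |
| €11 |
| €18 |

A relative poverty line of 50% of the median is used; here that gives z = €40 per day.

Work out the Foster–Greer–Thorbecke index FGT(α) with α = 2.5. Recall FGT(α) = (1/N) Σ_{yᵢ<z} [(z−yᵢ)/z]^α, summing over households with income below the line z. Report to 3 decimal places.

0.134

Below z: €11, €18 (q = 2 of N = 5).
Gap ratios (z−y)/z: (40−11)/40 = 0.7250; (40−18)/40 = 0.5500.
Raised to α = 2.5: 0.44755; 0.22434.
Sum = 0.671894; FGT(2.5) = 0.671894 / 5 = 0.134.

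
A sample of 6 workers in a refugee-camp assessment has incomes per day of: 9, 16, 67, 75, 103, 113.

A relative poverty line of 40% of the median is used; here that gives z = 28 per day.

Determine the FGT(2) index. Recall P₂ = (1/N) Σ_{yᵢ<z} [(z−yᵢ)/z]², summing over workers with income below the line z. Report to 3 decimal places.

Below z: 9, 16 (q = 2 of N = 6).
Normalized shortfalls: (28−9)/28 = 0.6786; (28−16)/28 = 0.4286.
Squared: 0.4605; 0.1837.
Sum = 0.644133; P₂ = 0.644133 / 6 = 0.107.

0.107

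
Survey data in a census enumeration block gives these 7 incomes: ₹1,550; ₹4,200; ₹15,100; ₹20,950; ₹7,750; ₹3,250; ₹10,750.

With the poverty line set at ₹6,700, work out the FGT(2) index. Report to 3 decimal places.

0.142

Poor units: ₹1,550, ₹3,250, ₹4,200 (q = 3 of N = 7).
Relative gaps: (6700−1550)/6700 = 0.7687; (6700−3250)/6700 = 0.5149; (6700−4200)/6700 = 0.3731.
Squared: 0.5908; 0.2651; 0.1392.
Sum = 0.995211; P₂ = 0.995211 / 7 = 0.142.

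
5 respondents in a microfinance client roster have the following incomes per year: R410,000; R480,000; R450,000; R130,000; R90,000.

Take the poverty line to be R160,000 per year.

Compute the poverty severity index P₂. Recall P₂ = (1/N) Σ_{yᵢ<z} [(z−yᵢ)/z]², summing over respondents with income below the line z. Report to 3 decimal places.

0.045

Below the line: R90,000, R130,000 (q = 2 of N = 5).
Gap ratios (z−y)/z: (160000−90000)/160000 = 0.4375; (160000−130000)/160000 = 0.1875.
Squared: 0.1914; 0.0352.
Sum = 0.226562; P₂ = 0.226562 / 5 = 0.045.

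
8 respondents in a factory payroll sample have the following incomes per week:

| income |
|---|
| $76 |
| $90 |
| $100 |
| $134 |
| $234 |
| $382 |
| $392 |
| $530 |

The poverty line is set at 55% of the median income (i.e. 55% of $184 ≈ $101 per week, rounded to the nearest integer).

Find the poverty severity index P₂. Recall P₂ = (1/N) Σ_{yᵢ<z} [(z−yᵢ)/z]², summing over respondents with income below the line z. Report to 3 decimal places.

Below the line: $76, $90, $100 (q = 3 of N = 8).
Normalized shortfalls: (101−76)/101 = 0.2475; (101−90)/101 = 0.1089; (101−100)/101 = 0.0099.
Squared: 0.0613; 0.0119; 0.0001.
Sum = 0.073228; P₂ = 0.073228 / 8 = 0.009.

0.009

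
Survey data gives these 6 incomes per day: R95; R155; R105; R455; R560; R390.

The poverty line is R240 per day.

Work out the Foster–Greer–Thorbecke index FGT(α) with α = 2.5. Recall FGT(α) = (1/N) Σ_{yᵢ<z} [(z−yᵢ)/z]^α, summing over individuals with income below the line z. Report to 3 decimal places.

Incomes under z: R95, R105, R155 (q = 3 of N = 6).
Relative gaps: (240−95)/240 = 0.6042; (240−105)/240 = 0.5625; (240−155)/240 = 0.3542.
Raised to α = 2.5: 0.28372; 0.23730; 0.07465.
Sum = 0.595674; FGT(2.5) = 0.595674 / 6 = 0.099.

0.099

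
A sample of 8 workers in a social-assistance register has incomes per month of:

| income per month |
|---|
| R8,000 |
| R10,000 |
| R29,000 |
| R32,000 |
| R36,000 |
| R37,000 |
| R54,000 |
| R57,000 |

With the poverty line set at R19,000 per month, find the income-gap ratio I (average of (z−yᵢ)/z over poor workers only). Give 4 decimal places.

0.5263

Incomes under z: R8,000, R10,000 (q = 2 of N = 8).
Relative gaps: 0.5789, 0.4737; sum = 1.052632.
I averages over the q = 2 poor units only: 1.052632 / 2 = 0.5263.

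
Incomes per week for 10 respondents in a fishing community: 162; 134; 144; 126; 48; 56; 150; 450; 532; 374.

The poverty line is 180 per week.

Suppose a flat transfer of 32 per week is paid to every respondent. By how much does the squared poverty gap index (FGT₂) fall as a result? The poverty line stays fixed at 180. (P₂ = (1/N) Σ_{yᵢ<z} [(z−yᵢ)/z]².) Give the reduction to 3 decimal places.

Before: below the line — 48, 56, 126, 134, 144, 150, 162; squared poverty gap index (FGT₂) = 0.12454.
After the 32 transfer: below the line — 80, 88, 158, 166, 176; squared poverty gap index (FGT₂) = 0.05914.
Reduction = 0.12454 − 0.05914 = 0.065.

0.065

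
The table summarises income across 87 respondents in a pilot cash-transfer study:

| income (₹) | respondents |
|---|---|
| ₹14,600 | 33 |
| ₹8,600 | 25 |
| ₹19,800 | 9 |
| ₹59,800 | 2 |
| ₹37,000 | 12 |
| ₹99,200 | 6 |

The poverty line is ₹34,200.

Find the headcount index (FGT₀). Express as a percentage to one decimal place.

67 of the 87 respondents have income below ₹34,200.
H = 67/87 = 77.0%.

77.0%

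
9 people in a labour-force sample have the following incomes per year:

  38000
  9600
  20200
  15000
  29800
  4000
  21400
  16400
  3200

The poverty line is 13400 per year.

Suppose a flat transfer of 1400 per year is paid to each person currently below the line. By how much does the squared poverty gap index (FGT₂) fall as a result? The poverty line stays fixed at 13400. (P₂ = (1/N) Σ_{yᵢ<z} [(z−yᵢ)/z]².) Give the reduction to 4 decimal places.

Before: below the line — 3200, 4000, 9600; squared poverty gap index (FGT₂) = 0.127992.
After the 1400 transfer: below the line — 4600, 5400, 11000; squared poverty gap index (FGT₂) = 0.091087.
Reduction = 0.127992 − 0.091087 = 0.0369.

0.0369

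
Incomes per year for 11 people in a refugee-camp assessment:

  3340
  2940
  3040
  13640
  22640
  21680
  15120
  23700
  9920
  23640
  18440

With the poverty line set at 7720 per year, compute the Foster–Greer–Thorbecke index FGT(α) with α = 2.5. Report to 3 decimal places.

0.075

Incomes under z: 2940, 3040, 3340 (q = 3 of N = 11).
Shortfall ratios: (7720−2940)/7720 = 0.6192; (7720−3040)/7720 = 0.6062; (7720−3340)/7720 = 0.5674.
Raised to α = 2.5: 0.30167; 0.28614; 0.24246.
Sum = 0.830262; FGT(2.5) = 0.830262 / 11 = 0.075.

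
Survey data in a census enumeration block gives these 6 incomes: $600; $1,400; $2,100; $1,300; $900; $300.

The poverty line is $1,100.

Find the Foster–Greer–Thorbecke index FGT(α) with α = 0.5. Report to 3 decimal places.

0.326

Below the line: $300, $600, $900 (q = 3 of N = 6).
Normalized shortfalls: (1100−300)/1100 = 0.7273; (1100−600)/1100 = 0.4545; (1100−900)/1100 = 0.1818.
Raised to α = 0.5: 0.85280; 0.67420; 0.42640.
Sum = 1.953404; FGT(0.5) = 1.953404 / 6 = 0.326.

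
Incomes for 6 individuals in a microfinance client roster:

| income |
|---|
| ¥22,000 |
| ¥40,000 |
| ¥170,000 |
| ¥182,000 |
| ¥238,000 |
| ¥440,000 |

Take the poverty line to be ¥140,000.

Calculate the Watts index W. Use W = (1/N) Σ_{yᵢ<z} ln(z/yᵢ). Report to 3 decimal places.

0.517

Below z: ¥22,000, ¥40,000 (q = 2 of N = 6).
Log gaps: ln(140000/22000) = 1.8506; ln(140000/40000) = 1.2528.
W = 3.103363 / 6 = 0.517.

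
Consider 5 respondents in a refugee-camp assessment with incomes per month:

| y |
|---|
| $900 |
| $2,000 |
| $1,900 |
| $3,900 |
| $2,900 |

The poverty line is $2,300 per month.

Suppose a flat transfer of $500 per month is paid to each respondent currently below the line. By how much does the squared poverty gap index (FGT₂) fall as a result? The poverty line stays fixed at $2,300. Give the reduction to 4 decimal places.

Before: below the line — $900, $1,900, $2,000; squared poverty gap index (FGT₂) = 0.083554.
After the $500 transfer: below the line — $1,400; squared poverty gap index (FGT₂) = 0.030624.
Reduction = 0.083554 − 0.030624 = 0.0529.

0.0529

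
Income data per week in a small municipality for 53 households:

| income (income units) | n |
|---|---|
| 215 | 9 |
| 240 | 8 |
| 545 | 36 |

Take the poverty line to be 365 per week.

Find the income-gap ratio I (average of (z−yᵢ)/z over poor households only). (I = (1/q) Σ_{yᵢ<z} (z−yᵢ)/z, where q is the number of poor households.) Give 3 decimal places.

Incomes under z: 9×215, 8×240 (q = 17 of N = 53).
Shortfall ratios (z−y)/z: 0.4110 (×9), 0.3425 (×8); sum = 6.438356.
I averages over the q = 17 poor units only: 6.438356 / 17 = 0.379.

0.379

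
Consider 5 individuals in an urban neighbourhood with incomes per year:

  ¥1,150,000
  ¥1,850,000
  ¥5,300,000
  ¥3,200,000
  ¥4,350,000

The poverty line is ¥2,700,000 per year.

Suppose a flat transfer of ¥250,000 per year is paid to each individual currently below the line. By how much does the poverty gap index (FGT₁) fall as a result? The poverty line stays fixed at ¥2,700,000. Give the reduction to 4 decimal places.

Before: below the line — ¥1,150,000, ¥1,850,000; poverty gap index (FGT₁) = 0.177778.
After the ¥250,000 transfer: below the line — ¥1,400,000, ¥2,100,000; poverty gap index (FGT₁) = 0.140741.
Reduction = 0.177778 − 0.140741 = 0.0370.

0.0370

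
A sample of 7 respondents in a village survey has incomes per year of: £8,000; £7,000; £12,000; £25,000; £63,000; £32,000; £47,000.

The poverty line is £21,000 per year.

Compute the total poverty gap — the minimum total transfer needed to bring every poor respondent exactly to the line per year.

£36,000

Below the line: £7,000, £8,000, £12,000 (q = 3 of N = 7).
Individual gaps: 21000−7000 = 14000; 21000−8000 = 13000; 21000−12000 = 9000.
Aggregate gap = £36,000.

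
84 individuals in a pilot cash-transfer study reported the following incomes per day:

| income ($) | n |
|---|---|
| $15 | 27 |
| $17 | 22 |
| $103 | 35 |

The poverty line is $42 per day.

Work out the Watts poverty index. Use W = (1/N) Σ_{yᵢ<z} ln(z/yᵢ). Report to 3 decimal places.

Below z: 27×$15, 22×$17 (q = 49 of N = 84).
ln(z/y) terms: ln(42/15) = 1.0296 (×27); ln(42/17) = 0.9045 (×22).
W = 47.697762 / 84 = 0.568.

0.568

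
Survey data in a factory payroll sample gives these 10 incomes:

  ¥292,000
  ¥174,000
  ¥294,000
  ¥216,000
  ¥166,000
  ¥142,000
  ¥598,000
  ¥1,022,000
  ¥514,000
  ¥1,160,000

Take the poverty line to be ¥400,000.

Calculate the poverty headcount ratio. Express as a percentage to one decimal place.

60.0%

6 of the 10 households have income below ¥400,000.
H = 6/10 = 60.0%.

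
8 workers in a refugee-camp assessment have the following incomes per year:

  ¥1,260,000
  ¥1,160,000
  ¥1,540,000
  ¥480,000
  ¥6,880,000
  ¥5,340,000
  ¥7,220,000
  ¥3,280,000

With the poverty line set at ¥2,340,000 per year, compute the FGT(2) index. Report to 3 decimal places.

0.152

Below z: ¥480,000, ¥1,160,000, ¥1,260,000, ¥1,540,000 (q = 4 of N = 8).
Shortfall ratios: (2340000−480000)/2340000 = 0.7949; (2340000−1160000)/2340000 = 0.5043; (2340000−1260000)/2340000 = 0.4615; (2340000−1540000)/2340000 = 0.3419.
Squared: 0.6318; 0.2543; 0.2130; 0.1169.
Sum = 1.216013; P₂ = 1.216013 / 8 = 0.152.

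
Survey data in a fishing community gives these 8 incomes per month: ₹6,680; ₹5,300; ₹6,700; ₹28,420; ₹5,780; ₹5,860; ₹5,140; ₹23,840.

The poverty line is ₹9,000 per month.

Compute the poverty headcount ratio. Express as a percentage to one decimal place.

6 of the 8 households have income below ₹9,000.
H = 6/8 = 75.0%.

75.0%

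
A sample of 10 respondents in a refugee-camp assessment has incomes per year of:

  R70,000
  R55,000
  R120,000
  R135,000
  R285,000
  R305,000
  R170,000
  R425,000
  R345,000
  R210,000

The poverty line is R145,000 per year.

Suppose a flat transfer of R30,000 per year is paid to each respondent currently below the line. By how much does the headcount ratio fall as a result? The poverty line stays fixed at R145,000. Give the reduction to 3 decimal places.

0.200

Before: below the line — R55,000, R70,000, R120,000, R135,000; headcount ratio = 0.40000.
After the R30,000 transfer: below the line — R85,000, R100,000; headcount ratio = 0.20000.
Reduction = 0.40000 − 0.20000 = 0.200.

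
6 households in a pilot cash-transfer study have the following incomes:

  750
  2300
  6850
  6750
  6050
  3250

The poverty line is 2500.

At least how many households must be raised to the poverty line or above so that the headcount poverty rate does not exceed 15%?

2 of the 6 households are poor, so H = 2/6 = 0.333.
A headcount ratio of at most 15% allows at most ⌊0.15 × 6⌋ = 0 poor households.
So at least 2 − 0 = 2 must be lifted.

2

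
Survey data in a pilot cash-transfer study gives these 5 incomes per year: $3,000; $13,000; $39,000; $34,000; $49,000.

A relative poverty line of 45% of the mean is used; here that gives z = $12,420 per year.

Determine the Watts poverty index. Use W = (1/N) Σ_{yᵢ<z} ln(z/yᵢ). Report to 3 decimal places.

0.284

Poor units: $3,000 (q = 1 of N = 5).
Log gaps: ln(12420/3000) = 1.4207.
W = 1.420696 / 5 = 0.284.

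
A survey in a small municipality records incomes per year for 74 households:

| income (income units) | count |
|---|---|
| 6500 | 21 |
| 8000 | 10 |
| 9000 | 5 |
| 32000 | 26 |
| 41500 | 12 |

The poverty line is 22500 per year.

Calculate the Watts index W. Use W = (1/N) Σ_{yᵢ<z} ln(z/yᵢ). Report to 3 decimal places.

Below z: 21×6500, 10×8000, 5×9000 (q = 36 of N = 74).
ln(z/y) terms: ln(22500/6500) = 1.2417 (×21); ln(22500/8000) = 1.0341 (×10); ln(22500/9000) = 0.9163 (×5).
W = 40.998167 / 74 = 0.554.

0.554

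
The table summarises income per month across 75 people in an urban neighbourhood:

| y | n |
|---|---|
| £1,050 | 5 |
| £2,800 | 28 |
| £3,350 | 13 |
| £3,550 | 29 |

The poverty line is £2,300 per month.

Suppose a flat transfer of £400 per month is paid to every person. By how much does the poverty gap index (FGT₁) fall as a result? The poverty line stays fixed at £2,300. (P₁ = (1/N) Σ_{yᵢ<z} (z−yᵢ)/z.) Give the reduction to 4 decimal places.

Before: below the line — 5×£1,050; poverty gap index (FGT₁) = 0.036232.
After the £400 transfer: below the line — 5×£1,450; poverty gap index (FGT₁) = 0.024638.
Reduction = 0.036232 − 0.024638 = 0.0116.

0.0116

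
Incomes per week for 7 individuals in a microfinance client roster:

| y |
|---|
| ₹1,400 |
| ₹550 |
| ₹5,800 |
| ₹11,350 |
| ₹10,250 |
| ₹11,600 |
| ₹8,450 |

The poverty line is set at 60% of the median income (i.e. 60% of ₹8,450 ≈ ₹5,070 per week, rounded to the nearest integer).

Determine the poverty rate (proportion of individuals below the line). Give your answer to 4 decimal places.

2 of the 7 individuals have income below ₹5,070.
H = 2/7 = 0.2857.

0.2857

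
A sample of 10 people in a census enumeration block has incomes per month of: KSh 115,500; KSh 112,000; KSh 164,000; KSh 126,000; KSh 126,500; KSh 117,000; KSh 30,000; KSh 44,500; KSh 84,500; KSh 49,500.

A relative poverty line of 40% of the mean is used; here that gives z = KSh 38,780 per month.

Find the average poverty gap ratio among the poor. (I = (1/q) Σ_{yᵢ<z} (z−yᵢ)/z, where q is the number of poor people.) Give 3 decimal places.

Poor units: KSh 30,000 (q = 1 of N = 10).
Relative gaps: 0.2264; sum = 0.226405.
I averages over the q = 1 poor units only: 0.226405 / 1 = 0.226.

0.226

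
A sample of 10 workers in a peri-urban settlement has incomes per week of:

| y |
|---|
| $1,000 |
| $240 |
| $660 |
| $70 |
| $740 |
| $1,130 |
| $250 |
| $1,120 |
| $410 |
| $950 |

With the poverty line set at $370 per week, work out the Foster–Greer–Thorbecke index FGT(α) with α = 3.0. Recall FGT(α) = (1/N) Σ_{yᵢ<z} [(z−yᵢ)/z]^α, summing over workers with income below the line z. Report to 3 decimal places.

Incomes under z: $70, $240, $250 (q = 3 of N = 10).
Gap ratios (z−y)/z: (370−70)/370 = 0.8108; (370−240)/370 = 0.3514; (370−250)/370 = 0.3243.
Raised to α = 3.0: 0.53304; 0.04337; 0.03411.
Sum = 0.610527; FGT(3.0) = 0.610527 / 10 = 0.061.

0.061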